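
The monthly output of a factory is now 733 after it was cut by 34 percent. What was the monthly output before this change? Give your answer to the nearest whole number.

1,111

The overall multiplier applied was 0.66.
So the original monthly output was 733 ÷ 0.66 ≈ 1,111.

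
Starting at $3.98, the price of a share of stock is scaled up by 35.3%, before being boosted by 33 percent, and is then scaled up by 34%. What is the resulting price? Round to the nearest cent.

Each change multiplies by a factor: 1.353 × 1.33 × 1.34 = 2.4113166.
$3.98 × 2.4113166 = $9.597040068 ≈ $9.60.

$9.60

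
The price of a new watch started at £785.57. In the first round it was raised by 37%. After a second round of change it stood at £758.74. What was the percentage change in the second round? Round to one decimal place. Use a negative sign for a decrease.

After the first round: £785.57 × 1.37 = £1076.2309.
Second-round multiplier: £758.74 ÷ £1076.2309 ≈ 0.705.
That is a change of -29.5%.

-29.5%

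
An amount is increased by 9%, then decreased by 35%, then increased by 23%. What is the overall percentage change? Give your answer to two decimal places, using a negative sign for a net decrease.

A 9% increase multiplies by 1.09.
Then a 35% decrease: 1.09 × 0.65 = 0.7085.
Then a 23% increase: 0.7085 × 1.23 = 0.871455.
Overall factor 0.871455, i.e. -12.85%.

-12.85%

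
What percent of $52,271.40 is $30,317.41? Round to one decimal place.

58.0%

$30,317.41 ÷ $52,271.40 ≈ 58.0%.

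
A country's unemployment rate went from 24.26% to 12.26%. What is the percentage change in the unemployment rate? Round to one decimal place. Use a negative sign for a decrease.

-49.5%

The change is 12.26 − 24.26 = -12.00 percentage points.
Relative to the original 24.26%, that is -12.00 ÷ 24.26 ≈ -49.5%.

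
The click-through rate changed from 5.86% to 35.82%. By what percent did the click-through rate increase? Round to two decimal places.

The change is 35.82 − 5.86 = 29.96 percentage points.
Relative to the original 5.86%, that is 29.96 ÷ 5.86 ≈ 511.26%.
So the click-through rate rose by 511.26%.

511.26%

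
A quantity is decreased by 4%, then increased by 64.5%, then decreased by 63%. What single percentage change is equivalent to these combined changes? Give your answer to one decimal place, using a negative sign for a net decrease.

-41.6%

The combined multiplier is 0.96 × 1.645 × 0.37 = 0.584304.
That corresponds to a decrease of 41.6%.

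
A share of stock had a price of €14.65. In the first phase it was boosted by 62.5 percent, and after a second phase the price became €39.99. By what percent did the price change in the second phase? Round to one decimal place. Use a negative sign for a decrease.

68.0%

After the first phase: €14.65 × 1.625 = €23.80625.
Second-phase multiplier: €39.99 ÷ €23.80625 ≈ 1.67981.
That is a change of 68.0%.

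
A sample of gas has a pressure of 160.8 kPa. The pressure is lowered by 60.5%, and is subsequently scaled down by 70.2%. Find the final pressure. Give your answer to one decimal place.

60.5% decrease: 160.8 × 0.395 = 63.516.
70.2% decrease: 63.516 × 0.298 = 18.927768 ≈ 18.9.

18.9 kPa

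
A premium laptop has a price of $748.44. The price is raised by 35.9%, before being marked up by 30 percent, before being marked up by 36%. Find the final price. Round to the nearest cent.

$1798.29

Apply the 35.9% increase: $748.44 × 1.359 = $1017.12996.
Apply the 30% increase: $1017.12996 × 1.3 = $1322.268948.
36% increase: $1322.268948 × 1.36 = $1798.28576928 ≈ $1798.29.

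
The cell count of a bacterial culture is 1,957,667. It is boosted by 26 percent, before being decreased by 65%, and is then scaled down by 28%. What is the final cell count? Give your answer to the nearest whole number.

621,598

Apply the 26% increase: 1,957,667 × 1.26 = 2466660.42.
65% decrease: 2466660.42 × 0.35 = 863331.147.
28% decrease: 863331.147 × 0.72 = 621598.42584 ≈ 621,598.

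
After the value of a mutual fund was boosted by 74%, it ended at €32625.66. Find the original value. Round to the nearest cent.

The overall multiplier applied was 1.74.
So the original value was €32625.66 ÷ 1.74 ≈ €18750.38.

€18750.38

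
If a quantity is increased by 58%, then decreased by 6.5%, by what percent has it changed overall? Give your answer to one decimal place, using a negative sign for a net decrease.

47.7%

The combined multiplier is 1.58 × 0.935 = 1.4773.
That corresponds to an increase of 47.7%.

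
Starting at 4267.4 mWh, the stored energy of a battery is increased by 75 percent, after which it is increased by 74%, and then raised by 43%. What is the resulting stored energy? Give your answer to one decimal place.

18581.8 mWh

After the 75% increase: 4267.4 × 1.75 = 7467.95.
Apply the 74% increase: 7467.95 × 1.74 = 12994.233.
43% increase: 12994.233 × 1.43 = 18581.75319 ≈ 18581.8.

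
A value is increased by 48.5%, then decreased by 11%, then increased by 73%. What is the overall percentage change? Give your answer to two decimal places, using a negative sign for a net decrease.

The combined multiplier is 1.485 × 0.89 × 1.73 = 2.2864545.
That corresponds to an increase of 128.65%.

128.65%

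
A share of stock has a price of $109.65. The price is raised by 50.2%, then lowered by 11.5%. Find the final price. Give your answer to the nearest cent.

50.2% increase: $109.65 × 1.502 = $164.6943.
After the 11.5% decrease: $164.6943 × 0.885 = $145.7544555 ≈ $145.75.

$145.75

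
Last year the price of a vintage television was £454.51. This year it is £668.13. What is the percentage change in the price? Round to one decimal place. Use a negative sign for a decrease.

47.0%

Change: £668.13 − £454.51 = £213.62.
Relative to the original: £213.62 ÷ £454.51 ≈ 47.0%.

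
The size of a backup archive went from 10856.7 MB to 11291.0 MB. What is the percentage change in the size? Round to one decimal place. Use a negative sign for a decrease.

4.0%

Change: 11291.0 − 10856.7 = 434.3.
Relative to the original: 434.3 ÷ 10856.7 ≈ 4.0%.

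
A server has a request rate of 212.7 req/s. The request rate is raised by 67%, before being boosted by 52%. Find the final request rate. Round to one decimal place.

539.9 req/s

Each change multiplies by a factor: 1.67 × 1.52 = 2.5384.
212.7 × 2.5384 = 539.91768 ≈ 539.9.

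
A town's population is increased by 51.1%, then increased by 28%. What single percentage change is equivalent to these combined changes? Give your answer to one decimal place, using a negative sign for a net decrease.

A 51.1% increase multiplies by 1.511.
Then a 28% increase: 1.511 × 1.28 = 1.93408.
Overall factor 1.93408, i.e. 93.4%.

93.4%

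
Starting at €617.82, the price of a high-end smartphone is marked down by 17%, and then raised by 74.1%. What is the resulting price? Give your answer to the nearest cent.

€892.77

17% decrease: €617.82 × 0.83 = €512.7906.
74.1% increase: €512.7906 × 1.741 = €892.7684346 ≈ €892.77.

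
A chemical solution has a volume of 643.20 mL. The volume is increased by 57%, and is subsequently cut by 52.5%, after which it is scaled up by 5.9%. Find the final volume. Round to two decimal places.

Each change multiplies by a factor: 1.57 × 0.475 × 1.059 = 0.78974925.
643.20 × 0.78974925 = 507.9667176 ≈ 507.97.

507.97 mL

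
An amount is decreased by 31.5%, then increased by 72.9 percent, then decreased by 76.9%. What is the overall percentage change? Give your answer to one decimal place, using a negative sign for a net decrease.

The combined multiplier is 0.685 × 1.729 × 0.231 = 0.273588315.
That corresponds to a decrease of 72.6%.

-72.6%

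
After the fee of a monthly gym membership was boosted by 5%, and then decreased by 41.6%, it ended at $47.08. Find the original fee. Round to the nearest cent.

Undoing the 41.6% decrease: $47.08 ÷ 0.584 ≈ $80.616438.
Undoing the 5% increase: $80.616438 ÷ 1.05 ≈ $76.78.

$76.78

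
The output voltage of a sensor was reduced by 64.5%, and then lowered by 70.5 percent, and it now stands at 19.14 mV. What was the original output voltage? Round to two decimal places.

Undoing the 70.5% decrease: 19.14 ÷ 0.295 ≈ 64.881356.
Undoing the 64.5% decrease: 64.881356 ÷ 0.355 ≈ 182.76 mV.

182.76 mV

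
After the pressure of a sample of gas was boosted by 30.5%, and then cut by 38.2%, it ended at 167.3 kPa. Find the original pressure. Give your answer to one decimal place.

The overall multiplier applied was 1.305 × 0.618 = 0.80649.
So the original pressure was 167.3 ÷ 0.80649 ≈ 207.4 kPa.

207.4 kPa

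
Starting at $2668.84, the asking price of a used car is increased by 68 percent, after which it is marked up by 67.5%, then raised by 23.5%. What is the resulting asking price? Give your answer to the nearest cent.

Each change multiplies by a factor: 1.68 × 1.675 × 1.235 = 3.47529.
$2668.84 × 3.47529 = $9274.9929636 ≈ $9274.99.

$9274.99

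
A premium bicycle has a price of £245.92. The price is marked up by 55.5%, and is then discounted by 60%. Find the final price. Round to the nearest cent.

After the 55.5% increase: £245.92 × 1.555 = £382.4056.
After the 60% decrease: £382.4056 × 0.4 = £152.96224 ≈ £152.96.

£152.96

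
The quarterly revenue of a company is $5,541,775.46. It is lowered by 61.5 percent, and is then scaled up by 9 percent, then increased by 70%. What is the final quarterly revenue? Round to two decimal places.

$3,953,530.32

61.5% decrease: $5,541,775.46 × 0.385 = $2133583.5521.
Apply the 9% increase: $2133583.5521 × 1.09 = $2325606.071789.
After the 70% increase: $2325606.071789 × 1.7 = $3953530.3220413 ≈ $3,953,530.32.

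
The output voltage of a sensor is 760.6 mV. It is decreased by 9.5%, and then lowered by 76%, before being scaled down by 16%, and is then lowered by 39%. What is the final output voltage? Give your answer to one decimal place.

Each change multiplies by a factor: 0.905 × 0.24 × 0.84 × 0.61 = 0.11129328.
760.6 × 0.11129328 = 84.649668768 ≈ 84.6.

84.6 mV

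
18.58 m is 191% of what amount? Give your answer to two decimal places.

9.73 m

18.58 m ÷ 1.91 ≈ 9.73 m.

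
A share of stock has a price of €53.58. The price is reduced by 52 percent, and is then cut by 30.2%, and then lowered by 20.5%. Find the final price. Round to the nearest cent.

Apply the 52% decrease: €53.58 × 0.48 = €25.7184.
Apply the 30.2% decrease: €25.7184 × 0.698 = €17.9514432.
Apply the 20.5% decrease: €17.9514432 × 0.795 = €14.271397344 ≈ €14.27.

€14.27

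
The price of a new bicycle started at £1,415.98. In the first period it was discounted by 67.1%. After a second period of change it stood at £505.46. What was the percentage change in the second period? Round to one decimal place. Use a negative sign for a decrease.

8.5%

After the first period: £1,415.98 × 0.329 = £465.85742.
Second-period multiplier: £505.46 ÷ £465.85742 ≈ 1.08501.
That is a change of 8.5%.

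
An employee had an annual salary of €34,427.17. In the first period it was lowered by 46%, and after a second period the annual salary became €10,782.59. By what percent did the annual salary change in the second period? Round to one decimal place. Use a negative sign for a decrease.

-42.0%

After the first period: €34,427.17 × 0.54 = €18590.6718.
Second-period multiplier: €10,782.59 ÷ €18590.6718 ≈ 0.58.
That is a change of -42.0%.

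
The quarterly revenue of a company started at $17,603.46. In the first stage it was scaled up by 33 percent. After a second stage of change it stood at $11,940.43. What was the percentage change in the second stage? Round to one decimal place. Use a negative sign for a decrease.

After the first stage: $17,603.46 × 1.33 = $23412.6018.
Second-stage multiplier: $11,940.43 ÷ $23412.6018 ≈ 0.51.
That is a change of -49.0%.

-49.0%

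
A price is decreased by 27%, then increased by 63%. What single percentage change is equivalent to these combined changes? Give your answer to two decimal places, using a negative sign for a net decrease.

The combined multiplier is 0.73 × 1.63 = 1.1899.
That corresponds to an increase of 18.99%.

18.99%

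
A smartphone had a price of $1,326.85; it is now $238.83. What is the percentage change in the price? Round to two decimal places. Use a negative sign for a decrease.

-82.00%

Change: $238.83 − $1,326.85 = -$1,088.02.
Relative to the original: -$1,088.02 ÷ $1,326.85 ≈ -82.00%.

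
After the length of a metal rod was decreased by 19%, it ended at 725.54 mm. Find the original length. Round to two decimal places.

The overall multiplier applied was 0.81.
So the original length was 725.54 ÷ 0.81 ≈ 895.73 mm.

895.73 mm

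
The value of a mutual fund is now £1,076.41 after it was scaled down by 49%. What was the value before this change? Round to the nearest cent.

£2,110.61

The overall multiplier applied was 0.51.
So the original value was £1,076.41 ÷ 0.51 ≈ £2,110.61.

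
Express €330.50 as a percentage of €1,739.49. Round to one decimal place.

19.0%

€330.50 ÷ €1,739.49 ≈ 19.0%.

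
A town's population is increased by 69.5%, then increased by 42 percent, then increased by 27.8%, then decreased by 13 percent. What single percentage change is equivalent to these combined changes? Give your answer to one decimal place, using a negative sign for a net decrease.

167.6%

The combined multiplier is 1.695 × 1.42 × 1.278 × 0.87 = 2.676135834.
That corresponds to an increase of 167.6%.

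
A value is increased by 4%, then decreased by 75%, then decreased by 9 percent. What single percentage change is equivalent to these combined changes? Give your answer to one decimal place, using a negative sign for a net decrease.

The combined multiplier is 1.04 × 0.25 × 0.91 = 0.2366.
That corresponds to a decrease of 76.3%.

-76.3%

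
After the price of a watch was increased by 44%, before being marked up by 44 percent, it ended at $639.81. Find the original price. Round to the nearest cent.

The overall multiplier applied was 1.44 × 1.44 = 2.0736.
So the original price was $639.81 ÷ 2.0736 ≈ $308.55.

$308.55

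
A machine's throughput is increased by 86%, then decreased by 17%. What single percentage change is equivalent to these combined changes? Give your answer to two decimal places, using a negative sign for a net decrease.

An 86% increase multiplies by 1.86.
Then a 17% decrease: 1.86 × 0.83 = 1.5438.
Overall factor 1.5438, i.e. 54.38%.

54.38%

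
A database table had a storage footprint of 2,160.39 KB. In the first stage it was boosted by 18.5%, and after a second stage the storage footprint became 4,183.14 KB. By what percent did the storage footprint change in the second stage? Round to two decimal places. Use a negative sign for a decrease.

After the first stage: 2,160.39 × 1.185 = 2560.06215.
Second-stage multiplier: 4,183.14 ÷ 2560.06215 ≈ 1.633999.
That is a change of 63.40%.

63.40%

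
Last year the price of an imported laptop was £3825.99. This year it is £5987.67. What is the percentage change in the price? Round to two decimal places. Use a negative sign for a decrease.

56.50%

Change: £5987.67 − £3825.99 = £2161.68.
Relative to the original: £2161.68 ÷ £3825.99 ≈ 56.50%.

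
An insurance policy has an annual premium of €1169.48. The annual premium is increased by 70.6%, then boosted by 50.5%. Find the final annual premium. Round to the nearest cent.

€3002.67

Each change multiplies by a factor: 1.706 × 1.505 = 2.56753.
€1169.48 × 2.56753 = €3002.6749844 ≈ €3002.67.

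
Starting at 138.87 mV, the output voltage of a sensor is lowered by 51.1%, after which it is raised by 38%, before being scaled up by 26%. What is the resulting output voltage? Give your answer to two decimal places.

Each change multiplies by a factor: 0.489 × 1.38 × 1.26 = 0.8502732.
138.87 × 0.8502732 = 118.077439284 ≈ 118.08.

118.08 mV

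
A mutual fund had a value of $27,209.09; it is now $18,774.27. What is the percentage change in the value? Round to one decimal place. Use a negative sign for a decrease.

-31.0%

Change: $18,774.27 − $27,209.09 = -$8,434.82.
Relative to the original: -$8,434.82 ÷ $27,209.09 ≈ -31.0%.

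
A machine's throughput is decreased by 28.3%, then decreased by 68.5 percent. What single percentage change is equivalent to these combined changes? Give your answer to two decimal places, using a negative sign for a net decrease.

The combined multiplier is 0.717 × 0.315 = 0.225855.
That corresponds to a decrease of 77.41%.

-77.41%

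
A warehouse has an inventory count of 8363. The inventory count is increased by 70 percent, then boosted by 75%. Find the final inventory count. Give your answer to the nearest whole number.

24880

Each change multiplies by a factor: 1.7 × 1.75 = 2.975.
8363 × 2.975 = 24879.925 ≈ 24880.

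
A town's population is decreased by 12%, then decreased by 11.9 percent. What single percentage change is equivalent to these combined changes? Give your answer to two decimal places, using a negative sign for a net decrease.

-22.47%

A 12% decrease multiplies by 0.88.
Then an 11.9% decrease: 0.88 × 0.881 = 0.77528.
Overall factor 0.77528, i.e. -22.47%.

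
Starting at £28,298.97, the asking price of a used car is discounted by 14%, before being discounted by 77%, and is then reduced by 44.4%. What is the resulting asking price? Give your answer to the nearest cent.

£3,112.23

14% decrease: £28,298.97 × 0.86 = £24337.1142.
After the 77% decrease: £24337.1142 × 0.23 = £5597.536266.
Apply the 44.4% decrease: £5597.536266 × 0.556 = £3112.230163896 ≈ £3,112.23.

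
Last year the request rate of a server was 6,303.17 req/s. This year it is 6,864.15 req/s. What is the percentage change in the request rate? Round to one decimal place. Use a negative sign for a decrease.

8.9%

Change: 6,864.15 − 6,303.17 = 560.98.
Relative to the original: 560.98 ÷ 6,303.17 ≈ 8.9%.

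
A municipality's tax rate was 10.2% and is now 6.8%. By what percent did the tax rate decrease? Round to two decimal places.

The change is 6.8 − 10.2 = -3.4 percentage points.
Relative to the original 10.2%, that is -3.4 ÷ 10.2 ≈ -33.33%.
So the tax rate fell by 33.33%.

33.33%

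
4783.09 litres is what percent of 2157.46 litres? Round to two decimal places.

221.70%

4783.09 litres ÷ 2157.46 litres ≈ 221.70%.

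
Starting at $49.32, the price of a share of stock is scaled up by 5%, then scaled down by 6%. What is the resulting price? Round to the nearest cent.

$48.68

Apply the 5% increase: $49.32 × 1.05 = $51.786.
Apply the 6% decrease: $51.786 × 0.94 = $48.67884 ≈ $48.68.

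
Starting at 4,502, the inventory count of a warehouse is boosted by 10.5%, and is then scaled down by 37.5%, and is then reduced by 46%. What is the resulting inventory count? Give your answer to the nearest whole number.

Apply the 10.5% increase: 4,502 × 1.105 = 4974.71.
After the 37.5% decrease: 4974.71 × 0.625 = 3109.19375.
Apply the 46% decrease: 3109.19375 × 0.54 = 1678.964625 ≈ 1,679.

1,679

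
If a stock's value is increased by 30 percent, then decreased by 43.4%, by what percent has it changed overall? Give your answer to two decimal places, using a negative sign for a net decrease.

A 30% increase multiplies by 1.3.
Then a 43.4% decrease: 1.3 × 0.566 = 0.7358.
Overall factor 0.7358, i.e. -26.42%.

-26.42%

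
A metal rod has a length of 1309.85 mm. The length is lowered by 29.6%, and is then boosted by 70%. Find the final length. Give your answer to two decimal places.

1567.63 mm

Each change multiplies by a factor: 0.704 × 1.7 = 1.1968.
1309.85 × 1.1968 = 1567.62848 ≈ 1567.63.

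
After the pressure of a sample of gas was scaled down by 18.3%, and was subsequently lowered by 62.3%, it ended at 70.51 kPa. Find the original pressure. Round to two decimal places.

228.92 kPa

Undoing the 62.3% decrease: 70.51 ÷ 0.377 ≈ 187.029178.
Undoing the 18.3% decrease: 187.029178 ÷ 0.817 ≈ 228.92 kPa.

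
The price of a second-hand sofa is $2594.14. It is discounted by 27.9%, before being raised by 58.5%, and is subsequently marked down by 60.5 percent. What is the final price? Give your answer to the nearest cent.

Apply the 27.9% decrease: $2594.14 × 0.721 = $1870.37494.
After the 58.5% increase: $1870.37494 × 1.585 = $2964.5442799.
Apply the 60.5% decrease: $2964.5442799 × 0.395 = $1170.9949905605 ≈ $1170.99.

$1170.99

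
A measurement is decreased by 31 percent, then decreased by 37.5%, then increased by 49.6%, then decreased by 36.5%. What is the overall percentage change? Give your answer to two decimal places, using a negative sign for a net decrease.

The combined multiplier is 0.69 × 0.625 × 1.496 × 0.635 = 0.40967025.
That corresponds to a decrease of 59.03%.

-59.03%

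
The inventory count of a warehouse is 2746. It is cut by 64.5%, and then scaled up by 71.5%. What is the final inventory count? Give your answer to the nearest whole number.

1672

After the 64.5% decrease: 2746 × 0.355 = 974.83.
After the 71.5% increase: 974.83 × 1.715 = 1671.83345 ≈ 1672.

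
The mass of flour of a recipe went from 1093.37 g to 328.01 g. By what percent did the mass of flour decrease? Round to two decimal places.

Change: 328.01 − 1093.37 = -765.36.
Relative to the original: -765.36 ÷ 1093.37 ≈ -70.00%.
So the mass of flour decreased by 70.00%.

70.00%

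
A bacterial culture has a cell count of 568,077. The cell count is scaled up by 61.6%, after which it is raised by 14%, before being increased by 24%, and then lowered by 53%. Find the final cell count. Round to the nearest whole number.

609,920

Each change multiplies by a factor: 1.616 × 1.14 × 1.24 × 0.47 = 1.073657472.
568,077 × 1.073657472 = 609920.115721344 ≈ 609,920.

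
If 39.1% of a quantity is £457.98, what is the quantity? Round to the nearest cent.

£1,171.30

£457.98 ÷ 0.391 ≈ £1,171.30.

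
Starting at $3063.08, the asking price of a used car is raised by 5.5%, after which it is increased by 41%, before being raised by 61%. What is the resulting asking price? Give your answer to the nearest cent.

$7335.94

Each change multiplies by a factor: 1.055 × 1.41 × 1.61 = 2.3949555.
$3063.08 × 2.3949555 = $7335.94029294 ≈ $7335.94.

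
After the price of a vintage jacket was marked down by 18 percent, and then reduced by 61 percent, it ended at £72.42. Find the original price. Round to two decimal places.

£226.45

The overall multiplier applied was 0.82 × 0.39 = 0.3198.
So the original price was £72.42 ÷ 0.3198 ≈ £226.45.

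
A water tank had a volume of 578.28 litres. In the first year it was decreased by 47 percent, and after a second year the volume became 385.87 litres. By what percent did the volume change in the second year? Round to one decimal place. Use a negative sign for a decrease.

25.9%

After the first year: 578.28 × 0.53 = 306.4884.
Second-year multiplier: 385.87 ÷ 306.4884 ≈ 1.259.
That is a change of 25.9%.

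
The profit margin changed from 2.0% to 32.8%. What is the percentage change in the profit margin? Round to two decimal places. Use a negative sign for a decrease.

1540.00%

The change is 32.8 − 2.0 = 30.8 percentage points.
Relative to the original 2.0%, that is 30.8 ÷ 2.0 = 1540.00%.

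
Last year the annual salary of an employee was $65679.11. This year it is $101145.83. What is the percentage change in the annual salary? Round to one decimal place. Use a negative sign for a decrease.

54.0%

Change: $101145.83 − $65679.11 = $35466.72.
Relative to the original: $35466.72 ÷ $65679.11 ≈ 54.0%.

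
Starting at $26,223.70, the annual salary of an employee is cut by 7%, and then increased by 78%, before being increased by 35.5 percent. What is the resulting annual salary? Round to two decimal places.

$58,821.52

Each change multiplies by a factor: 0.93 × 1.78 × 1.355 = 2.243067.
$26,223.70 × 2.243067 = $58821.5160879 ≈ $58,821.52.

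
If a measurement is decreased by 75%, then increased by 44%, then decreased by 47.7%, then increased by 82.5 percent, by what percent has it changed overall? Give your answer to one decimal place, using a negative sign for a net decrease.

A 75% decrease multiplies by 0.25.
Then a 44% increase: 0.25 × 1.44 = 0.36.
Then a 47.7% decrease: 0.36 × 0.523 = 0.18828.
Then an 82.5% increase: 0.18828 × 1.825 = 0.343611.
Overall factor 0.343611, i.e. -65.6%.

-65.6%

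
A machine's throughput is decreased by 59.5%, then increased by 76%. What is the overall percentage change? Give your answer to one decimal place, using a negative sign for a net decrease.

The combined multiplier is 0.405 × 1.76 = 0.7128.
That corresponds to a decrease of 28.7%.

-28.7%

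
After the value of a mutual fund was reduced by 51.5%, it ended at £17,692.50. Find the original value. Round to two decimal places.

The overall multiplier applied was 0.485.
So the original value was £17,692.50 ÷ 0.485 ≈ £36,479.38.

£36,479.38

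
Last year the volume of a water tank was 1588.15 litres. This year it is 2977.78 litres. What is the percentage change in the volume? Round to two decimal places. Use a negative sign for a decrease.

Change: 2977.78 − 1588.15 = 1389.63.
Relative to the original: 1389.63 ÷ 1588.15 ≈ 87.50%.

87.50%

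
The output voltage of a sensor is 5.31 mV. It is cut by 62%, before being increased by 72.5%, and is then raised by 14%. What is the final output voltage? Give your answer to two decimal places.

3.97 mV

After the 62% decrease: 5.31 × 0.38 = 2.0178.
72.5% increase: 2.0178 × 1.725 = 3.480705.
Apply the 14% increase: 3.480705 × 1.14 = 3.9680037 ≈ 3.97.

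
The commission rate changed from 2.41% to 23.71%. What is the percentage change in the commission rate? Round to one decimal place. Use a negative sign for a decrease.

The change is 23.71 − 2.41 = 21.30 percentage points.
Relative to the original 2.41%, that is 21.30 ÷ 2.41 ≈ 883.8%.

883.8%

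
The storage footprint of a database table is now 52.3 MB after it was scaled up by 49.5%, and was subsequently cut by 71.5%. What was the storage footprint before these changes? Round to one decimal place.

122.7 MB

Undoing the 71.5% decrease: 52.3 ÷ 0.285 ≈ 183.508772.
Undoing the 49.5% increase: 183.508772 ÷ 1.495 ≈ 122.7 MB.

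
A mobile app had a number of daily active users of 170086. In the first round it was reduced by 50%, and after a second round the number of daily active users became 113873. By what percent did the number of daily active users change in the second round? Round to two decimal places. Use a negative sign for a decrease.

After the first round: 170086 × 0.5 = 85043.
Second-round multiplier: 113873 ÷ 85043 ≈ 1.339005.
That is a change of 33.90%.

33.90%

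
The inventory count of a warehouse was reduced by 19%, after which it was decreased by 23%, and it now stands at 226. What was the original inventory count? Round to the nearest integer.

Undoing the 23% decrease: 226 ÷ 0.77 ≈ 293.506494.
Undoing the 19% decrease: 293.506494 ÷ 0.81 ≈ 362.

362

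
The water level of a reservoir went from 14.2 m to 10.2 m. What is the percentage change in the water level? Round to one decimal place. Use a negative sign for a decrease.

-28.2%

Change: 10.2 − 14.2 = -4.0.
Relative to the original: -4.0 ÷ 14.2 ≈ -28.2%.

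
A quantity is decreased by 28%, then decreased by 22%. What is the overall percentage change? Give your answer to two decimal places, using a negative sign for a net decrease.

-43.84%

The combined multiplier is 0.72 × 0.78 = 0.5616.
That corresponds to a decrease of 43.84%.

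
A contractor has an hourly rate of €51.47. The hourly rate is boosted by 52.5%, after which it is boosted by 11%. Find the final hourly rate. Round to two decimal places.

Apply the 52.5% increase: €51.47 × 1.525 = €78.49175.
After the 11% increase: €78.49175 × 1.11 = €87.1258425 ≈ €87.13.

€87.13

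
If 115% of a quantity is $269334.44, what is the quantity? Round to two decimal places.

$234203.86

$269334.44 ÷ 1.15 ≈ $234203.86.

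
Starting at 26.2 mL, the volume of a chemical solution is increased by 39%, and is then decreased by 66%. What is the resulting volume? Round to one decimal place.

12.4 mL

39% increase: 26.2 × 1.39 = 36.418.
After the 66% decrease: 36.418 × 0.34 = 12.38212 ≈ 12.4.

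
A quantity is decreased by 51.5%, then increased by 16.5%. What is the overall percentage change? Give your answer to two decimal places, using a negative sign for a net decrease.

A 51.5% decrease multiplies by 0.485.
Then a 16.5% increase: 0.485 × 1.165 = 0.565025.
Overall factor 0.565025, i.e. -43.50%.

-43.50%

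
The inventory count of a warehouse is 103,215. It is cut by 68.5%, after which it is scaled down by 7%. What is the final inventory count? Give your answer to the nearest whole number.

Each change multiplies by a factor: 0.315 × 0.93 = 0.29295.
103,215 × 0.29295 = 30236.83425 ≈ 30,237.

30,237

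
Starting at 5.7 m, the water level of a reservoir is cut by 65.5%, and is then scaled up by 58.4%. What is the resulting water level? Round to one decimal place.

Each change multiplies by a factor: 0.345 × 1.584 = 0.54648.
5.7 × 0.54648 = 3.114936 ≈ 3.1.

3.1 m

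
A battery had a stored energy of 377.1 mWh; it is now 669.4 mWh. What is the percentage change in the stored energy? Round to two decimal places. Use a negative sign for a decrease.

Change: 669.4 − 377.1 = 292.3.
Relative to the original: 292.3 ÷ 377.1 ≈ 77.51%.

77.51%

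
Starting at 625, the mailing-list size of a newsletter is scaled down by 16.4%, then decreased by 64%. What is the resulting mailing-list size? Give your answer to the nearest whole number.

188

Each change multiplies by a factor: 0.836 × 0.36 = 0.30096.
625 × 0.30096 = 188.1 ≈ 188.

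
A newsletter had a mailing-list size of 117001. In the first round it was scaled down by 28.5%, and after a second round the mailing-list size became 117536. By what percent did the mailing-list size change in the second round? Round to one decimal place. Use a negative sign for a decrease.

40.5%

After the first round: 117001 × 0.715 = 83655.715.
Second-round multiplier: 117536 ÷ 83655.715 ≈ 1.405.
That is a change of 40.5%.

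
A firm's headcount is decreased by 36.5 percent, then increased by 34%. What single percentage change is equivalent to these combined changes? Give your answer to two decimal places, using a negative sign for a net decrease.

-14.91%

The combined multiplier is 0.635 × 1.34 = 0.8509.
That corresponds to a decrease of 14.91%.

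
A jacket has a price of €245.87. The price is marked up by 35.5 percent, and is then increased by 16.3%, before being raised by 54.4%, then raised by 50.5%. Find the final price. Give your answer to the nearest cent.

After the 35.5% increase: €245.87 × 1.355 = €333.15385.
After the 16.3% increase: €333.15385 × 1.163 = €387.45792755.
54.4% increase: €387.45792755 × 1.544 = €598.2350401372.
After the 50.5% increase: €598.2350401372 × 1.505 = €900.343735406486 ≈ €900.34.

€900.34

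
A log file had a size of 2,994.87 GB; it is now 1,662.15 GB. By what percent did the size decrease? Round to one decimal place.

Change: 1,662.15 − 2,994.87 = -1,332.72.
Relative to the original: -1,332.72 ÷ 2,994.87 ≈ -44.5%.
So the size decreased by 44.5%.

44.5%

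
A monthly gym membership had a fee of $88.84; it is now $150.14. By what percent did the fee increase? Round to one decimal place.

69.0%

Change: $150.14 − $88.84 = $61.30.
Relative to the original: $61.30 ÷ $88.84 ≈ 69.0%.
So the fee increased by 69.0%.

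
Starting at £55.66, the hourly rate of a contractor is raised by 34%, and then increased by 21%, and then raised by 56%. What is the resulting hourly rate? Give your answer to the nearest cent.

After the 34% increase: £55.66 × 1.34 = £74.5844.
After the 21% increase: £74.5844 × 1.21 = £90.247124.
After the 56% increase: £90.247124 × 1.56 = £140.78551344 ≈ £140.79.

£140.79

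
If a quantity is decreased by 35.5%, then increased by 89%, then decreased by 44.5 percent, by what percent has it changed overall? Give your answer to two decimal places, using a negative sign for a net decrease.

The combined multiplier is 0.645 × 1.89 × 0.555 = 0.67657275.
That corresponds to a decrease of 32.34%.

-32.34%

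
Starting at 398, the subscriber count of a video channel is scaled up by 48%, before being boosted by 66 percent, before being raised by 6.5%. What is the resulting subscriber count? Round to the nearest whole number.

48% increase: 398 × 1.48 = 589.04.
66% increase: 589.04 × 1.66 = 977.8064.
After the 6.5% increase: 977.8064 × 1.065 = 1041.363816 ≈ 1041.

1041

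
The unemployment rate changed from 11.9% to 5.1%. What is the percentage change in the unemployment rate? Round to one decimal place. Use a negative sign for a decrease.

-57.1%

The change is 5.1 − 11.9 = -6.8 percentage points.
Relative to the original 11.9%, that is -6.8 ÷ 11.9 ≈ -57.1%.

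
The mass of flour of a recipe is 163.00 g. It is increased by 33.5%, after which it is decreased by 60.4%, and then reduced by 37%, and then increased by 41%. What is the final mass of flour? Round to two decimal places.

Apply the 33.5% increase: 163.00 × 1.335 = 217.605.
After the 60.4% decrease: 217.605 × 0.396 = 86.17158.
Apply the 37% decrease: 86.17158 × 0.63 = 54.2880954.
41% increase: 54.2880954 × 1.41 = 76.546214514 ≈ 76.55.

76.55 g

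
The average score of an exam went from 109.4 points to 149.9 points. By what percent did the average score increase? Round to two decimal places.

Change: 149.9 − 109.4 = 40.5.
Relative to the original: 40.5 ÷ 109.4 ≈ 37.02%.
So the average score increased by 37.02%.

37.02%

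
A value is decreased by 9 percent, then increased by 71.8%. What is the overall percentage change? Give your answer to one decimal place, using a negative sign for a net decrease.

56.3%

A 9% decrease multiplies by 0.91.
Then a 71.8% increase: 0.91 × 1.718 = 1.56338.
Overall factor 1.56338, i.e. 56.3%.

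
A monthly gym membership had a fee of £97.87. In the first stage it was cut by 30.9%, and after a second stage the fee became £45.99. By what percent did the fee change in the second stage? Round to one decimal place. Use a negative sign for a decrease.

After the first stage: £97.87 × 0.691 = £67.62817.
Second-stage multiplier: £45.99 ÷ £67.62817 ≈ 0.68004.
That is a change of -32.0%.

-32.0%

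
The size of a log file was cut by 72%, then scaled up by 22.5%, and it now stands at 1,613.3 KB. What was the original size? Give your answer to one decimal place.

4,703.5 KB

The overall multiplier applied was 0.28 × 1.225 = 0.343.
So the original size was 1,613.3 ÷ 0.343 ≈ 4,703.5 KB.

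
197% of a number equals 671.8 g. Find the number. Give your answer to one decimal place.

341.0 g

671.8 g ÷ 1.97 ≈ 341.0 g.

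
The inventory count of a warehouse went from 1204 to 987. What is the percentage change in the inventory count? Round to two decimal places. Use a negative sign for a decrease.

Change: 987 − 1204 = -217.
Relative to the original: -217 ÷ 1204 ≈ -18.02%.

-18.02%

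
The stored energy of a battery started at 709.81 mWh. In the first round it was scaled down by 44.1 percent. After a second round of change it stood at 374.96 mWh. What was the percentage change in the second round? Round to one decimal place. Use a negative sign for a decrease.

After the first round: 709.81 × 0.559 = 396.78379.
Second-round multiplier: 374.96 ÷ 396.78379 ≈ 0.945.
That is a change of -5.5%.

-5.5%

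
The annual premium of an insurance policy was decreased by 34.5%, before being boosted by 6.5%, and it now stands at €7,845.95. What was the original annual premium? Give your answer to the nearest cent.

The overall multiplier applied was 0.655 × 1.065 = 0.697575.
So the original annual premium was €7,845.95 ÷ 0.697575 ≈ €11,247.46.

€11,247.46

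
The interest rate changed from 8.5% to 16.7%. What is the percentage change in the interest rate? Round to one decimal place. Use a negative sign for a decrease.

The change is 16.7 − 8.5 = 8.2 percentage points.
Relative to the original 8.5%, that is 8.2 ÷ 8.5 ≈ 96.5%.

96.5%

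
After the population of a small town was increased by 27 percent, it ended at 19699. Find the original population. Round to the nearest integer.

The overall multiplier applied was 1.27.
So the original population was 19699 ÷ 1.27 ≈ 15511.

15511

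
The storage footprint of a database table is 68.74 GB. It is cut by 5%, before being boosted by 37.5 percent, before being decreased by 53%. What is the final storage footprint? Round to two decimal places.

42.20 GB

Apply the 5% decrease: 68.74 × 0.95 = 65.303.
37.5% increase: 65.303 × 1.375 = 89.791625.
After the 53% decrease: 89.791625 × 0.47 = 42.20206375 ≈ 42.20.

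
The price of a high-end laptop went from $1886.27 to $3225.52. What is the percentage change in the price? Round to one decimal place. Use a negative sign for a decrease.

Change: $3225.52 − $1886.27 = $1339.25.
Relative to the original: $1339.25 ÷ $1886.27 ≈ 71.0%.

71.0%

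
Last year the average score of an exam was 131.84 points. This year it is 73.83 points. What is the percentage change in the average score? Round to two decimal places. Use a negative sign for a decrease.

Change: 73.83 − 131.84 = -58.01.
Relative to the original: -58.01 ÷ 131.84 ≈ -44.00%.

-44.00%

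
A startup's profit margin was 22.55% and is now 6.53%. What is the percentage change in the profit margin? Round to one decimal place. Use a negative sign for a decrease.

The change is 6.53 − 22.55 = -16.02 percentage points.
Relative to the original 22.55%, that is -16.02 ÷ 22.55 ≈ -71.0%.

-71.0%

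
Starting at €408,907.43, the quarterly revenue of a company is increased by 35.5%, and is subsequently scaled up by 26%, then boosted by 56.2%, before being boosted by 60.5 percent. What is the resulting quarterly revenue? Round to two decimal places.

€1,750,213.01

Each change multiplies by a factor: 1.355 × 1.26 × 1.562 × 1.605 = 4.280218173.
€408,907.43 × 4.280218173 = €1750213.01296072539 ≈ €1,750,213.01.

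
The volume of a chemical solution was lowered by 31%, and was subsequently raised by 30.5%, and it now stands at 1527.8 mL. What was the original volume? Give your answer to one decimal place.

1696.7 mL

Undoing the 30.5% increase: 1527.8 ÷ 1.305 ≈ 1170.727969.
Undoing the 31% decrease: 1170.727969 ÷ 0.69 ≈ 1696.7 mL.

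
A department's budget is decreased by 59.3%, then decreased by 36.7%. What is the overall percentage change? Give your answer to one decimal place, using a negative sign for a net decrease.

A 59.3% decrease multiplies by 0.407.
Then a 36.7% decrease: 0.407 × 0.633 = 0.257631.
Overall factor 0.257631, i.e. -74.2%.

-74.2%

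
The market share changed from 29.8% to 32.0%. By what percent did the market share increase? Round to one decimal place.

7.4%

The change is 32.0 − 29.8 = 2.2 percentage points.
Relative to the original 29.8%, that is 2.2 ÷ 29.8 ≈ 7.4%.
So the market share rose by 7.4%.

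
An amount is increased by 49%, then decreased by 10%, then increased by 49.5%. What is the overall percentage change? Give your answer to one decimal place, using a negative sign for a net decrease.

100.5%

A 49% increase multiplies by 1.49.
Then a 10% decrease: 1.49 × 0.9 = 1.341.
Then a 49.5% increase: 1.341 × 1.495 = 2.004795.
Overall factor 2.004795, i.e. 100.5%.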